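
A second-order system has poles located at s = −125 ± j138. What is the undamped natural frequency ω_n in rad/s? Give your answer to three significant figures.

The poles are at −σ ± jω_d with σ = 125 and ω_d = 138, so ω_n = √(σ²+ω_d²) = 186 rad/s and ζ = σ/ω_n = 0.671.

ω_n ≈ 186 rad/s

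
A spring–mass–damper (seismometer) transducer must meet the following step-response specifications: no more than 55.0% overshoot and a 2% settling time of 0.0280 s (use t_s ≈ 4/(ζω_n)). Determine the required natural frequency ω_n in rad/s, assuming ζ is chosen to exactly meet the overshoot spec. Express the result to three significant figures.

From %OS = 100·exp(−πζ/√(1−ζ²)), invert to get ζ = −ln(OS)/√(π² + ln²(OS)) with OS = 0.550.
−ln 0.550 = 0.5978, so ζ = 0.5978/√(π² + 0.3574) = 0.187.
Then ω_n = 4/(ζ t_s) = 4/(0.187 × 0.0280) = 764 rad/s.

ω_n ≈ 764 rad/s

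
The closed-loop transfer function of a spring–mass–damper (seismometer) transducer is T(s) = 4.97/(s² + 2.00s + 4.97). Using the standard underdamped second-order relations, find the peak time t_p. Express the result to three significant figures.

Matching coefficients with s² + 2ζω_n s + ω_n² gives ω_n² = 4.97 ⇒ ω_n = 2.23 rad/s, and ζ = 2.00/(2ω_n) = 0.449.
ω_d = 2.23·√(1 − 0.449²) = 1.99 rad/s. Then t_p = π/ω_d = 1.58 s.

t_p ≈ 1.58 s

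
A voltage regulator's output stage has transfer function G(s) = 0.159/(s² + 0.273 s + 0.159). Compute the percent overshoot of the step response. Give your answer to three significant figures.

%OS ≈ 31.8%

Comparing the denominator to s² + 2ζω_n s + ω_n²: ω_n = √0.159 = 0.399 rad/s, and 2ζω_n = 0.273 so ζ = 0.273/(2·0.399) = 0.342.
Overshoot: exp(−π·0.342/√(1−0.342²)) = 0.318, i.e. 31.8%.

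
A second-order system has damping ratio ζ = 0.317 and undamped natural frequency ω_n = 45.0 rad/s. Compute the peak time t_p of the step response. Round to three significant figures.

The damped frequency is ω_d = ω_n√(1−ζ²) = 45.0·√(1−0.100) = 42.7 rad/s.
Peak time t_p = π/ω_d = π/42.7 = 0.0736 s.

t_p ≈ 0.0736 s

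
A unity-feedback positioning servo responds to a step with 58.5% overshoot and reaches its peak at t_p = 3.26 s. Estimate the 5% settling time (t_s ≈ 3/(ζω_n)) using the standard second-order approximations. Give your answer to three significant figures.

ζ from %OS: ζ = |ln 0.585|/√(π²+ln²0.585) = 0.168.
From t_p = π/ω_d, ω_d = π/3.26 = 0.964 rad/s, so ω_n = ω_d/√(1−ζ²) = 0.978 rad/s.
t_s ≈ 3/(ζω_n) = 3/(0.168·0.978) = 18.2 s.

t_s ≈ 18.2 s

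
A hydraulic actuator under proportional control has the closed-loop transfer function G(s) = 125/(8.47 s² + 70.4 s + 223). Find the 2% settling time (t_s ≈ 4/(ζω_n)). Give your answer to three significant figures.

t_s ≈ 0.962 s

Dividing through by 8.47: denominator becomes s² + 8.312 s + 26.33.
So ω_n = √26.33 = 5.13 rad/s and ζ = 8.312/(2·5.13) = 0.810.
t_s ≈ 4/(ζω_n) = 0.962 s.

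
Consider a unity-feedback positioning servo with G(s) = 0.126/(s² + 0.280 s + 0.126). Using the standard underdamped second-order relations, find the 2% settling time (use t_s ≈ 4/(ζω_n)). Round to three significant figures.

Matching coefficients with s² + 2ζω_n s + ω_n² gives ω_n² = 0.126 ⇒ ω_n = 0.355 rad/s, and ζ = 0.280/(2ω_n) = 0.394.
t_s ≈ 4/(ζω_n) = 4/(0.394·0.355) = 28.6 s.

t_s ≈ 28.6 s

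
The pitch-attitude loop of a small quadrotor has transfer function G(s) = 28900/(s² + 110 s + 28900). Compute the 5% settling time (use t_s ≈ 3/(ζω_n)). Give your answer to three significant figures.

t_s ≈ 0.0545 s

Matching coefficients with s² + 2ζω_n s + ω_n² gives ω_n² = 28900 ⇒ ω_n = 170 rad/s, and ζ = 110/(2ω_n) = 0.324.
t_s ≈ 3/(ζω_n) = 3/(0.324·170) = 0.0545 s.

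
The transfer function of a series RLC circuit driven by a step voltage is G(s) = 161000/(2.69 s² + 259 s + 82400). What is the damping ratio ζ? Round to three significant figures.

ζ ≈ 0.275

Dividing through by 2.69: denominator becomes s² + 96.28 s + 30630.
So ω_n = √30630 = 175 rad/s and ζ = 96.28/(2·175) = 0.275.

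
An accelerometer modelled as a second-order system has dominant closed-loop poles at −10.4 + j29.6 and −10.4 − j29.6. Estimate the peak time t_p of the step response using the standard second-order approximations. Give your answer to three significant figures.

t_p ≈ 0.106 s

t_p = π/ω_d with ω_d = 29.6 (the imaginary part), so t_p = 0.106 s.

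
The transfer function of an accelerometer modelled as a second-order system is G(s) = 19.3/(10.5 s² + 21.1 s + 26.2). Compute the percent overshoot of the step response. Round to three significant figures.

%OS ≈ 7.50%

Dividing through by 10.5: denominator becomes s² + 2.010 s + 2.495.
So ω_n = √2.495 = 1.58 rad/s and ζ = 2.010/(2·1.58) = 0.636.
%OS = 100 e^{−πζ/√(1−ζ²)} with ζ = 0.636 gives 7.50%.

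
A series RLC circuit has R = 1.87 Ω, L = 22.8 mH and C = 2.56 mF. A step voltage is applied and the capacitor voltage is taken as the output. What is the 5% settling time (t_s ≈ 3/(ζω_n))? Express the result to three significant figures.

For a series RLC circuit (capacitor voltage as output), ω_n = 1/√(LC) = 1/√(22.8 mH · 2.56 mF) = 131 rad/s.
ζ = (R/2)·√(C/L) = (1.87/2)·√(2.56 mF/22.8 mH) = 0.313.
t_s ≈ 3/(ζω_n) = 0.0732 s.

t_s ≈ 0.0732 s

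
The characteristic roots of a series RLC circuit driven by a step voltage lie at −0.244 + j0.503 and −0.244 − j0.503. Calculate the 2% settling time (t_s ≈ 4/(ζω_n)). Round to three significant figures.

t_s ≈ 16.4 s

For poles at −σ ± jω_d, ζω_n = σ = 0.244, so t_s ≈ 4/σ = 16.4 s.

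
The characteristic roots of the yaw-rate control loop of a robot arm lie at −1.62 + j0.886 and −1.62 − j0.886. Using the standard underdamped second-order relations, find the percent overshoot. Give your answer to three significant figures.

With σ = 1.62, ω_d = 0.886: ω_n = √(σ²+ω_d²) = 1.85 rad/s, ζ = σ/ω_n = 0.877.
%OS = 100·exp(−πζ/√(1−ζ²)) = 0.320%.

%OS ≈ 0.320%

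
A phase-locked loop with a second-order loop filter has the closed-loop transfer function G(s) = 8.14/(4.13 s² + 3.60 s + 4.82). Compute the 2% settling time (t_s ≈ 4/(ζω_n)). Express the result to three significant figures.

Dividing through by 4.13: denominator becomes s² + 0.8717 s + 1.167.
So ω_n = √1.167 = 1.08 rad/s and ζ = 0.8717/(2·1.08) = 0.403.
t_s ≈ 4/(ζω_n) = 9.18 s.

t_s ≈ 9.18 s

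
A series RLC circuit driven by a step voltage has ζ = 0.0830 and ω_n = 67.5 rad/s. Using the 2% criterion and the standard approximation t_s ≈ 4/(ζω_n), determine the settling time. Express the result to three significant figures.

t_s ≈ 0.714 s

t_s ≈ 4/(ζω_n) = 4/(0.0830 × 67.5) = 0.714 s.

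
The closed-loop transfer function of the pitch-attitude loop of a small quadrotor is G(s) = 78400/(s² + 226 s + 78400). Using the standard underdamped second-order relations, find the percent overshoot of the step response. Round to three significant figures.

%OS ≈ 25.0%

ω_n = √78400 = 280 rad/s; ζ = 226/(2·280) = 0.404.
%OS = 100 e^{−πζ/√(1−ζ²)} with ζ = 0.404 gives 25.0%.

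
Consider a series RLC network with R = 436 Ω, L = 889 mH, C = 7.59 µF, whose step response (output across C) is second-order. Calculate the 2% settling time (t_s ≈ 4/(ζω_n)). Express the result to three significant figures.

For a series RLC circuit (capacitor voltage as output), ω_n = 1/√(LC) = 1/√(889 mH · 7.59 µF) = 385 rad/s.
ζ = (R/2)·√(C/L) = (436/2)·√(7.59 µF/889 mH) = 0.637.
t_s ≈ 4/(ζω_n) = 0.0163 s.

t_s ≈ 0.0163 s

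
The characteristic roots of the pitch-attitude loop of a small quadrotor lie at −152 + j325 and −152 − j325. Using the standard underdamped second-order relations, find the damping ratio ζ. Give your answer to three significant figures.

The poles are at −σ ± jω_d with σ = 152 and ω_d = 325, so ω_n = √(σ²+ω_d²) = 359 rad/s and ζ = σ/ω_n = 0.424.

ζ ≈ 0.424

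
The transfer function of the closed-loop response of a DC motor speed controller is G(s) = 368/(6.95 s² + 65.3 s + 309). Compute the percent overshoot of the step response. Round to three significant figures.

Dividing through by 6.95: denominator becomes s² + 9.396 s + 44.46.
So ω_n = √44.46 = 6.67 rad/s and ζ = 9.396/(2·6.67) = 0.705.
Overshoot: exp(−π·0.705/√(1−0.705²)) = 0.0442, i.e. 4.42%.

%OS ≈ 4.42%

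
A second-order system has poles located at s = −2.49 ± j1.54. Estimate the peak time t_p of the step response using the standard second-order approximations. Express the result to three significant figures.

t_p = π/ω_d with ω_d = 1.54 (the imaginary part), so t_p = 2.04 s.

t_p ≈ 2.04 s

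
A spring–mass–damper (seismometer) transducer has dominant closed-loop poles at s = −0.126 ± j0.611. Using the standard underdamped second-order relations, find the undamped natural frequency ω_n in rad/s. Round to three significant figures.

|pole| = ω_n = √(0.126² + 0.611²) = 0.624 rad/s; ζ = cos θ = σ/ω_n = 0.202.

ω_n ≈ 0.624 rad/s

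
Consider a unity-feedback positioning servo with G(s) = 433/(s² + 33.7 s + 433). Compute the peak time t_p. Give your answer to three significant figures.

t_p ≈ 0.257 s

Matching coefficients with s² + 2ζω_n s + ω_n² gives ω_n² = 433 ⇒ ω_n = 20.8 rad/s, and ζ = 33.7/(2ω_n) = 0.810.
The damped frequency ω_d = ω_n√(1−ζ²) = 12.2 rad/s. Then t_p = π/ω_d = 0.257 s.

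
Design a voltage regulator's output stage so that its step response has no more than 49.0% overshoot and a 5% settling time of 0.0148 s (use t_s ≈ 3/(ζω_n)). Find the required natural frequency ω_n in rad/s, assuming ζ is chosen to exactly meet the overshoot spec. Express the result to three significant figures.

Inverting the overshoot relation: ζ = |ln 0.490|/√(π² + ln²0.490) = 0.221.
From t_s ≈ 3/(ζω_n): ω_n = 3/(ζ·t_s) = 3/(0.221·0.0148) = 915 rad/s.

ω_n ≈ 915 rad/s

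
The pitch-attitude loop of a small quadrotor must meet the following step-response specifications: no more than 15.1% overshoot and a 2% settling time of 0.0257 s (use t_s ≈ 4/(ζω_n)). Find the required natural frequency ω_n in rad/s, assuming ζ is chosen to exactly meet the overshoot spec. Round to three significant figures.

From %OS = 100·exp(−πζ/√(1−ζ²)), invert to get ζ = −ln(OS)/√(π² + ln²(OS)) with OS = 0.151.
−ln 0.151 = 1.890, so ζ = 1.890/√(π² + 3.574) = 0.516.
Then ω_n = 4/(ζ t_s) = 4/(0.516 × 0.0257) = 302 rad/s.

ω_n ≈ 302 rad/s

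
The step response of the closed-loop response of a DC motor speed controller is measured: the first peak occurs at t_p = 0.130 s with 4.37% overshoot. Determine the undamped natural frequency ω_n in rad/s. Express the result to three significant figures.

ω_n ≈ 34.1 rad/s

ζ from %OS: ζ = |ln 0.0437|/√(π²+ln²0.0437) = 0.706.
From t_p = π/ω_d, ω_d = π/0.130 = 24.2 rad/s, so ω_n = ω_d/√(1−ζ²) = 34.1 rad/s.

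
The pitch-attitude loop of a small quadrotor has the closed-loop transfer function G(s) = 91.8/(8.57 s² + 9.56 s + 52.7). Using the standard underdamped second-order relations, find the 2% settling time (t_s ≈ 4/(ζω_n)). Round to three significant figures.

t_s ≈ 7.17 s

Dividing through by 8.57: denominator becomes s² + 1.116 s + 6.149.
So ω_n = √6.149 = 2.48 rad/s and ζ = 1.116/(2·2.48) = 0.225.
t_s ≈ 4/(ζω_n) = 7.17 s.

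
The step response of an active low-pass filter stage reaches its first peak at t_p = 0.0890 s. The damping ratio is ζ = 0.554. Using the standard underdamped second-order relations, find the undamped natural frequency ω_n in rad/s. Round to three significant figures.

ω_n ≈ 42.4 rad/s

Peak time t_p = π/ω_d, so ω_d = π/t_p = π/0.0890 = 35.3 rad/s.
ω_n = ω_d/√(1−ζ²) = 35.3/√0.693 = 42.4 rad/s.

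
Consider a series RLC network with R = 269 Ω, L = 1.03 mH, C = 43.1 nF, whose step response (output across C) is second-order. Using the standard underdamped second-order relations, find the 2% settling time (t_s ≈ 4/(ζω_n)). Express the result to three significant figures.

For a series RLC circuit (capacitor voltage as output), ω_n = 1/√(LC) = 1/√(1.03 mH · 43.1 nF) = 150000 rad/s.
ζ = (R/2)·√(C/L) = (269/2)·√(43.1 nF/1.03 mH) = 0.870.
t_s ≈ 4/(ζω_n) = 0.0000306 s.

t_s ≈ 0.0000306 s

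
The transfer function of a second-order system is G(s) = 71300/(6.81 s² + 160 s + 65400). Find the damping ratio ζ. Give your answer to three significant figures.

Dividing through by 6.81: denominator becomes s² + 23.49 s + 9604.
So ω_n = √9604 = 98.0 rad/s and ζ = 23.49/(2·98.0) = 0.120.

ζ ≈ 0.120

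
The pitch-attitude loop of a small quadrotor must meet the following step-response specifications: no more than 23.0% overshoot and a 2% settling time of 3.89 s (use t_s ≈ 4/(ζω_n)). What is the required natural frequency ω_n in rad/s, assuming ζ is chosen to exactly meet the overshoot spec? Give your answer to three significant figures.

ω_n ≈ 2.43 rad/s

Inverting the overshoot relation: ζ = |ln 0.230|/√(π² + ln²0.230) = 0.424.
From t_s ≈ 4/(ζω_n): ω_n = 4/(ζ·t_s) = 4/(0.424·3.89) = 2.43 rad/s.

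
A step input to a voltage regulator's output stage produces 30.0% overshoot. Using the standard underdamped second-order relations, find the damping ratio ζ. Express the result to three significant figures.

Inverting the overshoot relation: ζ = |ln 0.300|/√(π² + ln²0.300) = 0.358.

ζ ≈ 0.358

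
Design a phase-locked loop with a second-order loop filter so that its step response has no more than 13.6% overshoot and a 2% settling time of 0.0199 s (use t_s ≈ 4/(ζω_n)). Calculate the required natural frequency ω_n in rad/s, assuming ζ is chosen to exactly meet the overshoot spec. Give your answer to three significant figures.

From %OS = 100·exp(−πζ/√(1−ζ²)), invert to get ζ = −ln(OS)/√(π² + ln²(OS)) with OS = 0.136.
−ln 0.136 = 1.995, so ζ = 1.995/√(π² + 3.980) = 0.536.
From t_s ≈ 4/(ζω_n): ω_n = 4/(ζ·t_s) = 4/(0.536·0.0199) = 375 rad/s.

ω_n ≈ 375 rad/s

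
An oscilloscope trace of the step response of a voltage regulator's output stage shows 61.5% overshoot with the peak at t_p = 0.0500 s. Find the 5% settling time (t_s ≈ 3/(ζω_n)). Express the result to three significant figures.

t_s ≈ 0.309 s

ζ from %OS: ζ = |ln 0.615|/√(π²+ln²0.615) = 0.153.
From t_p = π/ω_d, ω_d = π/0.0500 = 62.8 rad/s, so ω_n = ω_d/√(1−ζ²) = 63.6 rad/s.
t_s ≈ 3/(ζω_n) = 3/(0.153·63.6) = 0.309 s.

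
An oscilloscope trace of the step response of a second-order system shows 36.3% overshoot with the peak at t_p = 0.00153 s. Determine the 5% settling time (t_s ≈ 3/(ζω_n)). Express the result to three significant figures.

ζ from %OS: ζ = |ln 0.363|/√(π²+ln²0.363) = 0.307.
t_p = π/ω_d ⇒ ω_d = 2050 rad/s; then ω_n = ω_d/√(1−ζ²) = 2160 rad/s.
t_s ≈ 3/(ζω_n) = 3/(0.307·2160) = 0.00453 s.

t_s ≈ 0.00453 s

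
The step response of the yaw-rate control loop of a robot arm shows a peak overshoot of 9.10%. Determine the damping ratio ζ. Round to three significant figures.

From %OS = 100·exp(−πζ/√(1−ζ²)), invert to get ζ = −ln(OS)/√(π² + ln²(OS)) with OS = 0.0910.
−ln 0.0910 = 2.397, so ζ = 2.397/√(π² + 5.745) = 0.607.

ζ ≈ 0.607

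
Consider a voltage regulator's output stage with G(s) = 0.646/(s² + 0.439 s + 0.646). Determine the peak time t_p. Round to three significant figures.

ω_n = √0.646 = 0.804 rad/s; ζ = 0.439/(2·0.804) = 0.273.
ω_d = ω_n√(1−ζ²) = 0.773 rad/s. Then t_p = π/ω_d = 4.06 s.

t_p ≈ 4.06 s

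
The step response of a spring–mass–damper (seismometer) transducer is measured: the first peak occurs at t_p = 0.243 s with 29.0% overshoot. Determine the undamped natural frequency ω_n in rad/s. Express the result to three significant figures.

From the overshoot, ζ = −ln(OS)/√(π²+ln²(OS)) = 0.367.
t_p = π/ω_d ⇒ ω_d = 12.9 rad/s; then ω_n = ω_d/√(1−ζ²) = 13.9 rad/s.

ω_n ≈ 13.9 rad/s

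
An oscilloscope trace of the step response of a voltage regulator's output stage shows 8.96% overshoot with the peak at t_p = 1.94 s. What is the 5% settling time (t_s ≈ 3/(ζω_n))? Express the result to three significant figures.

The overshoot fixes ζ = −ln(OS)/√(π²+ln²(OS)) = 0.609.
From t_p = π/ω_d, ω_d = π/1.94 = 1.62 rad/s, so ω_n = ω_d/√(1−ζ²) = 2.04 rad/s.
t_s ≈ 3/(ζω_n) = 3/(0.609·2.04) = 2.41 s.

t_s ≈ 2.41 s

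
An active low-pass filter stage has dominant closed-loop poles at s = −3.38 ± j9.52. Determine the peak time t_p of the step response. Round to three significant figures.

t_p ≈ 0.330 s

t_p = π/ω_d with ω_d = 9.52 (the imaginary part), so t_p = 0.330 s.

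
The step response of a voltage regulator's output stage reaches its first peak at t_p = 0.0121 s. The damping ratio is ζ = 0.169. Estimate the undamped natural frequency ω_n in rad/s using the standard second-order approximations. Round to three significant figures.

ω_n ≈ 263 rad/s

Peak time t_p = π/ω_d, so ω_d = π/t_p = π/0.0121 = 260 rad/s.
ω_n = ω_d/√(1−ζ²) = 260/√0.971 = 263 rad/s.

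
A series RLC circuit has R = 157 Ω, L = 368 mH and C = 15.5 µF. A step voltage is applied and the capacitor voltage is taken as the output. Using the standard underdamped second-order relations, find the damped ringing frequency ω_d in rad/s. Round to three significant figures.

For a series RLC circuit (capacitor voltage as output), ω_n = 1/√(LC) = 1/√(368 mH · 15.5 µF) = 419 rad/s.
ζ = (R/2)·√(C/L) = (157/2)·√(15.5 µF/368 mH) = 0.509.
The damped frequency ω_d = ω_n√(1−ζ²) = 360 rad/s.

ω_d ≈ 360 rad/s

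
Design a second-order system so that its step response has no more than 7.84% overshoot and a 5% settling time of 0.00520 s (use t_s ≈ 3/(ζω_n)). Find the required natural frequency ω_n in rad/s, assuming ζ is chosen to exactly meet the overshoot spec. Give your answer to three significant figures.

ω_n ≈ 916 rad/s

Inverting the overshoot relation: ζ = |ln 0.0784|/√(π² + ln²0.0784) = 0.630.
From t_s ≈ 3/(ζω_n): ω_n = 3/(ζ·t_s) = 3/(0.630·0.00520) = 916 rad/s.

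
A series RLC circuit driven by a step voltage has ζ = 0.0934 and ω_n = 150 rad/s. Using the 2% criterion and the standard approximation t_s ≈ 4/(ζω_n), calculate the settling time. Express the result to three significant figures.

t_s ≈ 4/(ζω_n) = 4/(0.0934 × 150) = 0.286 s.

t_s ≈ 0.286 s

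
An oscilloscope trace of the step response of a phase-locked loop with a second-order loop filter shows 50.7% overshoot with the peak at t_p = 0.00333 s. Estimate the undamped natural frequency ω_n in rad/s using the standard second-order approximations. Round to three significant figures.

ω_n ≈ 965 rad/s

The overshoot fixes ζ = −ln(OS)/√(π²+ln²(OS)) = 0.211.
From t_p = π/ω_d, ω_d = π/0.00333 = 943 rad/s, so ω_n = ω_d/√(1−ζ²) = 965 rad/s.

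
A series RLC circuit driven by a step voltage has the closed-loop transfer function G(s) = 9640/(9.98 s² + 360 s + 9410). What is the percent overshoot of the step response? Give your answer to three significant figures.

Dividing through by 9.98: denominator becomes s² + 36.07 s + 942.9.
So ω_n = √942.9 = 30.7 rad/s and ζ = 36.07/(2·30.7) = 0.587.
%OS = 100 e^{−πζ/√(1−ζ²)} with ζ = 0.587 gives 10.2%.

%OS ≈ 10.2%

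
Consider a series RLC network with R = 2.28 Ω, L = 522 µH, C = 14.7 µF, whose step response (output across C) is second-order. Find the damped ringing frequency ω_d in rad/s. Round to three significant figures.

ω_d ≈ 11200 rad/s

For a series RLC circuit (capacitor voltage as output), ω_n = 1/√(LC) = 1/√(522 µH · 14.7 µF) = 11400 rad/s.
ζ = (R/2)·√(C/L) = (2.28/2)·√(14.7 µF/522 µH) = 0.191.
The damped frequency ω_d = ω_n√(1−ζ²) = 11200 rad/s.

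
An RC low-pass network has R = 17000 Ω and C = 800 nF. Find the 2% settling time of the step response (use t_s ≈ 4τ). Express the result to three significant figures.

t_s ≈ 0.0544 s

τ = RC = 17000 × 800 nF = 0.0136 s.
t_s ≈ 4τ = 0.0544 s.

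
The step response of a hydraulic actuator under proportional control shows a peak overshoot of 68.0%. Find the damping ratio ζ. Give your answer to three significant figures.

From %OS = 100·exp(−πζ/√(1−ζ²)), invert to get ζ = −ln(OS)/√(π² + ln²(OS)) with OS = 0.680.
−ln 0.680 = 0.3857, so ζ = 0.3857/√(π² + 0.1487) = 0.122.

ζ ≈ 0.122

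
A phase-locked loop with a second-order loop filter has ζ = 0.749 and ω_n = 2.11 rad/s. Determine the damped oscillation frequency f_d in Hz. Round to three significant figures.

ω_d = ω_n√(1−ζ²) = 2.11·√0.439 = 1.40 rad/s.
f_d = ω_d/(2π) = 0.223 Hz.

f_d ≈ 0.223 Hz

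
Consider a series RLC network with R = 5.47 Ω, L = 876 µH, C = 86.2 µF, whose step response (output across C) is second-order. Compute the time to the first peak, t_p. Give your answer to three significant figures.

t_p ≈ 0.00168 s

For a series RLC circuit (capacitor voltage as output), ω_n = 1/√(LC) = 1/√(876 µH · 86.2 µF) = 3640 rad/s.
ζ = (R/2)·√(C/L) = (5.47/2)·√(86.2 µF/876 µH) = 0.858.
ω_d = 3640·√(1 − 0.858²) = 1870 rad/s. t_p = π/ω_d = 0.00168 s.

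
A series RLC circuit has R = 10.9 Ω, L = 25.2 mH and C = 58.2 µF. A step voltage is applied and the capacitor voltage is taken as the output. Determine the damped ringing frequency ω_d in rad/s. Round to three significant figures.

For a series RLC circuit (capacitor voltage as output), ω_n = 1/√(LC) = 1/√(25.2 mH · 58.2 µF) = 826 rad/s.
ζ = (R/2)·√(C/L) = (10.9/2)·√(58.2 µF/25.2 mH) = 0.262.
ω_d = 826·√(1 − 0.262²) = 797 rad/s.

ω_d ≈ 797 rad/s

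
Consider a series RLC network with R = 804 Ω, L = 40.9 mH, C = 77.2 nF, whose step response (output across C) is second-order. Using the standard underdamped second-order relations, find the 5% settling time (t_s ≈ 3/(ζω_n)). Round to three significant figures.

t_s ≈ 0.000305 s

For a series RLC circuit (capacitor voltage as output), ω_n = 1/√(LC) = 1/√(40.9 mH · 77.2 nF) = 17800 rad/s.
ζ = (R/2)·√(C/L) = (804/2)·√(77.2 nF/40.9 mH) = 0.552.
t_s ≈ 3/(ζω_n) = 0.000305 s.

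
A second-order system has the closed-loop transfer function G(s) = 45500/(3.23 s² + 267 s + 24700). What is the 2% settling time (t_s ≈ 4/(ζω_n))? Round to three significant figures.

t_s ≈ 0.0968 s

Dividing through by 3.23: denominator becomes s² + 82.66 s + 7647.
So ω_n = √7647 = 87.4 rad/s and ζ = 82.66/(2·87.4) = 0.473.
t_s ≈ 4/(ζω_n) = 0.0968 s.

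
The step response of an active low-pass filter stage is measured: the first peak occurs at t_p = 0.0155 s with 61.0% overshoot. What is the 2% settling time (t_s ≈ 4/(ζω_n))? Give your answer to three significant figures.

t_s ≈ 0.125 s

ζ from %OS: ζ = |ln 0.610|/√(π²+ln²0.610) = 0.155.
From t_p = π/ω_d, ω_d = π/0.0155 = 203 rad/s, so ω_n = ω_d/√(1−ζ²) = 205 rad/s.
t_s ≈ 4/(ζω_n) = 4/(0.155·205) = 0.125 s.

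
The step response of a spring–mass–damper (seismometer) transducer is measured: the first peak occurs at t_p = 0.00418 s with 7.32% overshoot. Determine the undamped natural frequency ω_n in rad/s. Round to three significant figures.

ω_n ≈ 978 rad/s

ζ from %OS: ζ = |ln 0.0732|/√(π²+ln²0.0732) = 0.640.
From t_p = π/ω_d, ω_d = π/0.00418 = 752 rad/s, so ω_n = ω_d/√(1−ζ²) = 978 rad/s.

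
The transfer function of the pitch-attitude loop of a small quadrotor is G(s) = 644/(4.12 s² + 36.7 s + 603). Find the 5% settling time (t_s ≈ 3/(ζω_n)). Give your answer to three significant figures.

Dividing through by 4.12: denominator becomes s² + 8.908 s + 146.4.
So ω_n = √146.4 = 12.1 rad/s and ζ = 8.908/(2·12.1) = 0.368.
t_s ≈ 3/(ζω_n) = 0.674 s.

t_s ≈ 0.674 s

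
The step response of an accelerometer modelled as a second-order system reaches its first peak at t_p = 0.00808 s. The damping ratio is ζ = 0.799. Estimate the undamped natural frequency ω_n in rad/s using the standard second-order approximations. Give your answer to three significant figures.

ω_n ≈ 647 rad/s

Peak time t_p = π/ω_d, so ω_d = π/t_p = π/0.00808 = 389 rad/s.
ω_n = ω_d/√(1−ζ²) = 389/√0.362 = 647 rad/s.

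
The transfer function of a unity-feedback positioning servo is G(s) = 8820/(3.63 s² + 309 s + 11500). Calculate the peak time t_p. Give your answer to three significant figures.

t_p ≈ 0.0853 s

Dividing through by 3.63: denominator becomes s² + 85.12 s + 3168.
So ω_n = √3168 = 56.3 rad/s and ζ = 85.12/(2·56.3) = 0.756.
ω_d = 56.3·√(1 − 0.756²) = 36.8 rad/s. t_p = π/ω_d = 0.0853 s.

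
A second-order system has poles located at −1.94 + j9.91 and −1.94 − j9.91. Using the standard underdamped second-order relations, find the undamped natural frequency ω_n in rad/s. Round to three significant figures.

The poles are at −σ ± jω_d with σ = 1.94 and ω_d = 9.91, so ω_n = √(σ²+ω_d²) = 10.1 rad/s and ζ = σ/ω_n = 0.192.

ω_n ≈ 10.1 rad/s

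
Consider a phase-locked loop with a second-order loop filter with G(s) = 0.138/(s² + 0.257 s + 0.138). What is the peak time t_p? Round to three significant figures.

t_p ≈ 9.01 s

Matching coefficients with s² + 2ζω_n s + ω_n² gives ω_n² = 0.138 ⇒ ω_n = 0.371 rad/s, and ζ = 0.257/(2ω_n) = 0.346.
The damped frequency ω_d = ω_n√(1−ζ²) = 0.349 rad/s. Then t_p = π/ω_d = 9.01 s.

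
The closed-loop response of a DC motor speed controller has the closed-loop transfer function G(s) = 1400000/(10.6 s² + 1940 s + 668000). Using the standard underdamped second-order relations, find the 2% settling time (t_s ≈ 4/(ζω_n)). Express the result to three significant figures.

t_s ≈ 0.0437 s

Dividing through by 10.6: denominator becomes s² + 183.0 s + 63020.
So ω_n = √63020 = 251 rad/s and ζ = 183.0/(2·251) = 0.365.
t_s ≈ 4/(ζω_n) = 0.0437 s.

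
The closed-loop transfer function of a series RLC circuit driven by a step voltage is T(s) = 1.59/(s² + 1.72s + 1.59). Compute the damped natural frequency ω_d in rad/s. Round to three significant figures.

ω_d ≈ 0.922 rad/s

Matching coefficients with s² + 2ζω_n s + ω_n² gives ω_n² = 1.59 ⇒ ω_n = 1.26 rad/s, and ζ = 1.72/(2ω_n) = 0.682.
The damped frequency ω_d = ω_n√(1−ζ²) = 0.922 rad/s.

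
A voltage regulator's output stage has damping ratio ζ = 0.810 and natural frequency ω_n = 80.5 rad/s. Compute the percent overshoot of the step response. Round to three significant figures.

%OS ≈ 1.30%

For an underdamped second-order system, %OS = 100·exp(−πζ/√(1−ζ²)).
πζ/√(1−ζ²) = π·0.810/√(1−0.656) = 4.339, so %OS = 100·e^(−4.339) = 1.30%.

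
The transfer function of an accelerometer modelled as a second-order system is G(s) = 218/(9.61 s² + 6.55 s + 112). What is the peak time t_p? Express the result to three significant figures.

Dividing through by 9.61: denominator becomes s² + 0.6816 s + 11.65.
So ω_n = √11.65 = 3.41 rad/s and ζ = 0.6816/(2·3.41) = 0.0998.
ω_d = ω_n√(1−ζ²) = 3.40 rad/s. t_p = π/ω_d = 0.925 s.

t_p ≈ 0.925 s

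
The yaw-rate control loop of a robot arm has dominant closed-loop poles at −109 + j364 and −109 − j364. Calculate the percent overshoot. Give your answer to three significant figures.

%OS ≈ 39.0%

The poles are at −σ ± jω_d with σ = 109 and ω_d = 364, so ω_n = √(σ²+ω_d²) = 380 rad/s and ζ = σ/ω_n = 0.287.
Overshoot: exp(−π·0.287/√(1−0.287²)) = 0.390, i.e. 39.0%.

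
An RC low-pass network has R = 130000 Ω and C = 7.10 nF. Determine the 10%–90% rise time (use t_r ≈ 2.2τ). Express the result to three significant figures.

τ = RC = 130000 × 7.10 nF = 0.000923 s.
t_r ≈ 2.2τ = 0.00203 s.

t_r ≈ 0.00203 s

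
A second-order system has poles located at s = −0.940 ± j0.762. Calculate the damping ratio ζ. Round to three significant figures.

The poles are at −σ ± jω_d with σ = 0.940 and ω_d = 0.762, so ω_n = √(σ²+ω_d²) = 1.21 rad/s and ζ = σ/ω_n = 0.777.

ζ ≈ 0.777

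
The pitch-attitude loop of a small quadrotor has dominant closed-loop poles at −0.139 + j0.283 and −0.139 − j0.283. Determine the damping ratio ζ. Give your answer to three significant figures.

|pole| = ω_n = √(0.139² + 0.283²) = 0.315 rad/s; ζ = cos θ = σ/ω_n = 0.441.

ζ ≈ 0.441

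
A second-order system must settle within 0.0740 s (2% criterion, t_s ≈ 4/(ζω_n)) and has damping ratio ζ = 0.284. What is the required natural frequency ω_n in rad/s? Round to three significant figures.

Rearranging t_s ≈ 4/(ζω_n) gives ω_n = 4/(ζ·t_s) = 4/(0.284 × 0.0740) = 190 rad/s.

ω_n ≈ 190 rad/s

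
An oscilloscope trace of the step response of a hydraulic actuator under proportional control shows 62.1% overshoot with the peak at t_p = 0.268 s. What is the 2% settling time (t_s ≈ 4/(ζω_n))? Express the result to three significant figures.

ζ from %OS: ζ = |ln 0.621|/√(π²+ln²0.621) = 0.150.
t_p = π/ω_d ⇒ ω_d = 11.7 rad/s; then ω_n = ω_d/√(1−ζ²) = 11.9 rad/s.
t_s ≈ 4/(ζω_n) = 4/(0.150·11.9) = 2.25 s.

t_s ≈ 2.25 s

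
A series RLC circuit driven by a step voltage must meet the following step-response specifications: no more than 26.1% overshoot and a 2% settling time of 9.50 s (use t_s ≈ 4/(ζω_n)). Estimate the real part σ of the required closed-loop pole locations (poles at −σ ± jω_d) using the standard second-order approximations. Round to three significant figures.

The settling-time spec alone fixes σ = ζω_n = 4/t_s = 4/9.50 = 0.421.
(Overshoot then fixes ζ = 0.393 and hence ω_d = σ·√(1−ζ²)/ζ = 0.985 rad/s.)

σ ≈ 0.421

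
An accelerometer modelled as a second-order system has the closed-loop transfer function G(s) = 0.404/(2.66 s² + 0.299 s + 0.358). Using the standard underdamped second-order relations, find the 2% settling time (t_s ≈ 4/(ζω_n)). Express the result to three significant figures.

t_s ≈ 71.2 s

Dividing through by 2.66: denominator becomes s² + 0.1124 s + 0.1346.
So ω_n = √0.1346 = 0.367 rad/s and ζ = 0.1124/(2·0.367) = 0.153.
t_s ≈ 4/(ζω_n) = 71.2 s.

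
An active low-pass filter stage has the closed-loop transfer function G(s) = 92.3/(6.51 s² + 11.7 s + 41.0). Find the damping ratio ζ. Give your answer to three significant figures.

Dividing through by 6.51: denominator becomes s² + 1.797 s + 6.298.
So ω_n = √6.298 = 2.51 rad/s and ζ = 1.797/(2·2.51) = 0.358.

ζ ≈ 0.358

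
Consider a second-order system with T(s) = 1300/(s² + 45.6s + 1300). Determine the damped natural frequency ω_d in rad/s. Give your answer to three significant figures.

ω_n = √1300 = 36.1 rad/s; ζ = 45.6/(2·36.1) = 0.632.
ω_d = 36.1·√(1 − 0.632²) = 27.9 rad/s.

ω_d ≈ 27.9 rad/s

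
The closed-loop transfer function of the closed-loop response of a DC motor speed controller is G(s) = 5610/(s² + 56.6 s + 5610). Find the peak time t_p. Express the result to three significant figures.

t_p ≈ 0.0453 s

Comparing the denominator to s² + 2ζω_n s + ω_n²: ω_n = √5610 = 74.9 rad/s, and 2ζω_n = 56.6 so ζ = 56.6/(2·74.9) = 0.378.
ω_d = ω_n√(1−ζ²) = 69.3 rad/s. Then t_p = π/ω_d = 0.0453 s.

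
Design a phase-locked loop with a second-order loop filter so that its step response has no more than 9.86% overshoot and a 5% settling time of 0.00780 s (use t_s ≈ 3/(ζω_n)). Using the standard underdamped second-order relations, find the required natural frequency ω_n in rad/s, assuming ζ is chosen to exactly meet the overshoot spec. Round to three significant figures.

From %OS = 100·exp(−πζ/√(1−ζ²)), invert to get ζ = −ln(OS)/√(π² + ln²(OS)) with OS = 0.0986.
−ln 0.0986 = 2.317, so ζ = 2.317/√(π² + 5.367) = 0.594.
From t_s ≈ 3/(ζω_n): ω_n = 3/(ζ·t_s) = 3/(0.594·0.00780) = 648 rad/s.

ω_n ≈ 648 rad/s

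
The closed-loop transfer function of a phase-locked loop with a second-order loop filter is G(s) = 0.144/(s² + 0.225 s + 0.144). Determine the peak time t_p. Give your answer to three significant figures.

t_p ≈ 8.67 s

Comparing the denominator to s² + 2ζω_n s + ω_n²: ω_n = √0.144 = 0.379 rad/s, and 2ζω_n = 0.225 so ζ = 0.225/(2·0.379) = 0.296.
The damped frequency ω_d = ω_n√(1−ζ²) = 0.362 rad/s. Then t_p = π/ω_d = 8.67 s.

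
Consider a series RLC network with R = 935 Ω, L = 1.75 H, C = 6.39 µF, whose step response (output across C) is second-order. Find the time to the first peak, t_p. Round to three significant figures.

For a series RLC circuit (capacitor voltage as output), ω_n = 1/√(LC) = 1/√(1.75 H · 6.39 µF) = 299 rad/s.
ζ = (R/2)·√(C/L) = (935/2)·√(6.39 µF/1.75 H) = 0.893.
The damped frequency ω_d = ω_n√(1−ζ²) = 134 rad/s. t_p = π/ω_d = 0.0234 s.

t_p ≈ 0.0234 s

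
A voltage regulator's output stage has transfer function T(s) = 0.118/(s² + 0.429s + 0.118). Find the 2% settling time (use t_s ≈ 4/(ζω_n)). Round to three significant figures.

ω_n = √0.118 = 0.344 rad/s; ζ = 0.429/(2·0.344) = 0.624.
t_s ≈ 4/(ζω_n) = 4/(0.624·0.344) = 18.6 s.

t_s ≈ 18.6 s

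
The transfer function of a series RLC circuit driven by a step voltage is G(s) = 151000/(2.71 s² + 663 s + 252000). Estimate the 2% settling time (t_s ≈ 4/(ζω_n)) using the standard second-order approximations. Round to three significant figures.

Dividing through by 2.71: denominator becomes s² + 244.6 s + 92990.
So ω_n = √92990 = 305 rad/s and ζ = 244.6/(2·305) = 0.401.
t_s ≈ 4/(ζω_n) = 0.0327 s.

t_s ≈ 0.0327 s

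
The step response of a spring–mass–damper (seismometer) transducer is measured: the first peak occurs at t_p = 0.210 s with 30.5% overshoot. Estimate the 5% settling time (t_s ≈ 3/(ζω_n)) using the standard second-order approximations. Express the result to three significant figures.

The overshoot fixes ζ = −ln(OS)/√(π²+ln²(OS)) = 0.354.
From t_p = π/ω_d, ω_d = π/0.210 = 15.0 rad/s, so ω_n = ω_d/√(1−ζ²) = 16.0 rad/s.
t_s ≈ 3/(ζω_n) = 3/(0.354·16.0) = 0.531 s.

t_s ≈ 0.531 s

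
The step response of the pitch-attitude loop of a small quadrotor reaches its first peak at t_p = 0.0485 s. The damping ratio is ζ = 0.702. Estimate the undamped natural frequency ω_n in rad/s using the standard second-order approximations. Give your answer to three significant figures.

Peak time t_p = π/ω_d, so ω_d = π/t_p = π/0.0485 = 64.8 rad/s.
ω_n = ω_d/√(1−ζ²) = 64.8/√0.507 = 91.0 rad/s.

ω_n ≈ 91.0 rad/s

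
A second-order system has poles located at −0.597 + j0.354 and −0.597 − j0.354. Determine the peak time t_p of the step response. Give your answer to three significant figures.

t_p = π/ω_d with ω_d = 0.354 (the imaginary part), so t_p = 8.87 s.

t_p ≈ 8.87 s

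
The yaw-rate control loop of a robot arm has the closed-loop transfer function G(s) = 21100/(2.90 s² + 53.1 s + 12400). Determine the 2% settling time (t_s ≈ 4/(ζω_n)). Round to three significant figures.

Dividing through by 2.90: denominator becomes s² + 18.31 s + 4276.
So ω_n = √4276 = 65.4 rad/s and ζ = 18.31/(2·65.4) = 0.140.
t_s ≈ 4/(ζω_n) = 0.437 s.

t_s ≈ 0.437 s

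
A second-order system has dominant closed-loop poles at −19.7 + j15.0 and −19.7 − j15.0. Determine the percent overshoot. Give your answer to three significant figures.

|pole| = ω_n = √(19.7² + 15.0²) = 24.8 rad/s; ζ = cos θ = σ/ω_n = 0.796.
%OS = 100 e^{−πζ/√(1−ζ²)} with ζ = 0.796 gives 1.61%.

%OS ≈ 1.61%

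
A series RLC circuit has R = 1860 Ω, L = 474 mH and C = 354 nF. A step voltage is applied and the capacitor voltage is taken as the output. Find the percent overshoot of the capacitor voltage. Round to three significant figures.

For a series RLC circuit (capacitor voltage as output), ω_n = 1/√(LC) = 1/√(474 mH · 354 nF) = 2440 rad/s.
ζ = (R/2)·√(C/L) = (1860/2)·√(354 nF/474 mH) = 0.804.
%OS = 100 e^{−πζ/√(1−ζ²)} with ζ = 0.804 gives 1.44%.

%OS ≈ 1.44%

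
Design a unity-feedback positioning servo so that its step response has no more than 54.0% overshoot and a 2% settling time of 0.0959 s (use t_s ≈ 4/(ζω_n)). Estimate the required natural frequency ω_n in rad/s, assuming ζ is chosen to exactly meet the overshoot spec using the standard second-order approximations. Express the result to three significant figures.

ω_n ≈ 217 rad/s

ζ = −ln(OS)/√(π² + (ln OS)²). With OS = 0.540, ln OS = −0.6162 and ζ = 0.6162/3.201 = 0.192.
From t_s ≈ 4/(ζω_n): ω_n = 4/(ζ·t_s) = 4/(0.192·0.0959) = 217 rad/s.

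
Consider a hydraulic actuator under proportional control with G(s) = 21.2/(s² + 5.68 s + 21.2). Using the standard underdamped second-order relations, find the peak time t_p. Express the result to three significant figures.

Matching coefficients with s² + 2ζω_n s + ω_n² gives ω_n² = 21.2 ⇒ ω_n = 4.60 rad/s, and ζ = 5.68/(2ω_n) = 0.617.
ω_d = ω_n√(1−ζ²) = 3.62 rad/s. Then t_p = π/ω_d = 0.867 s.

t_p ≈ 0.867 s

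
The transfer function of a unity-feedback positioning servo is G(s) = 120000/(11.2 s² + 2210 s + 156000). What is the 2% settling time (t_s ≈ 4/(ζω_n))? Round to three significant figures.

t_s ≈ 0.0405 s

Dividing through by 11.2: denominator becomes s² + 197.3 s + 13930.
So ω_n = √13930 = 118 rad/s and ζ = 197.3/(2·118) = 0.836.
t_s ≈ 4/(ζω_n) = 0.0405 s.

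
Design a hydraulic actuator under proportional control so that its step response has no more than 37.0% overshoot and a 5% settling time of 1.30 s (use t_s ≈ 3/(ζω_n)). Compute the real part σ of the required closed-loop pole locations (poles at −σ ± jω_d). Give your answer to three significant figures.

The settling-time spec alone fixes σ = ζω_n = 3/t_s = 3/1.30 = 2.31.
(Overshoot then fixes ζ = 0.302 and hence ω_d = σ·√(1−ζ²)/ζ = 7.29 rad/s.)

σ ≈ 2.31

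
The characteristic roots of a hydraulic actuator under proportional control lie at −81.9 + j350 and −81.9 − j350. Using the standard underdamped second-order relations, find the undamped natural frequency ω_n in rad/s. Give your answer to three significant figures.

With σ = 81.9, ω_d = 350: ω_n = √(σ²+ω_d²) = 359 rad/s, ζ = σ/ω_n = 0.228.

ω_n ≈ 359 rad/s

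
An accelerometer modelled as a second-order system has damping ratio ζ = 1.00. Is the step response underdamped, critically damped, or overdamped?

critically damped

Since ζ = 1, the system is critically damped.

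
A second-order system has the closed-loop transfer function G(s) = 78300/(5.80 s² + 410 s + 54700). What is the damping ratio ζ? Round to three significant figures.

ζ ≈ 0.364

Dividing through by 5.80: denominator becomes s² + 70.69 s + 9431.
So ω_n = √9431 = 97.1 rad/s and ζ = 70.69/(2·97.1) = 0.364.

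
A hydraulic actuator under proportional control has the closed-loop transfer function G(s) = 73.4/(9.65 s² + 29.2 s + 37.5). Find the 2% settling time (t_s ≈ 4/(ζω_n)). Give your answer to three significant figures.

Dividing through by 9.65: denominator becomes s² + 3.026 s + 3.886.
So ω_n = √3.886 = 1.97 rad/s and ζ = 3.026/(2·1.97) = 0.767.
t_s ≈ 4/(ζω_n) = 2.64 s.

t_s ≈ 2.64 s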